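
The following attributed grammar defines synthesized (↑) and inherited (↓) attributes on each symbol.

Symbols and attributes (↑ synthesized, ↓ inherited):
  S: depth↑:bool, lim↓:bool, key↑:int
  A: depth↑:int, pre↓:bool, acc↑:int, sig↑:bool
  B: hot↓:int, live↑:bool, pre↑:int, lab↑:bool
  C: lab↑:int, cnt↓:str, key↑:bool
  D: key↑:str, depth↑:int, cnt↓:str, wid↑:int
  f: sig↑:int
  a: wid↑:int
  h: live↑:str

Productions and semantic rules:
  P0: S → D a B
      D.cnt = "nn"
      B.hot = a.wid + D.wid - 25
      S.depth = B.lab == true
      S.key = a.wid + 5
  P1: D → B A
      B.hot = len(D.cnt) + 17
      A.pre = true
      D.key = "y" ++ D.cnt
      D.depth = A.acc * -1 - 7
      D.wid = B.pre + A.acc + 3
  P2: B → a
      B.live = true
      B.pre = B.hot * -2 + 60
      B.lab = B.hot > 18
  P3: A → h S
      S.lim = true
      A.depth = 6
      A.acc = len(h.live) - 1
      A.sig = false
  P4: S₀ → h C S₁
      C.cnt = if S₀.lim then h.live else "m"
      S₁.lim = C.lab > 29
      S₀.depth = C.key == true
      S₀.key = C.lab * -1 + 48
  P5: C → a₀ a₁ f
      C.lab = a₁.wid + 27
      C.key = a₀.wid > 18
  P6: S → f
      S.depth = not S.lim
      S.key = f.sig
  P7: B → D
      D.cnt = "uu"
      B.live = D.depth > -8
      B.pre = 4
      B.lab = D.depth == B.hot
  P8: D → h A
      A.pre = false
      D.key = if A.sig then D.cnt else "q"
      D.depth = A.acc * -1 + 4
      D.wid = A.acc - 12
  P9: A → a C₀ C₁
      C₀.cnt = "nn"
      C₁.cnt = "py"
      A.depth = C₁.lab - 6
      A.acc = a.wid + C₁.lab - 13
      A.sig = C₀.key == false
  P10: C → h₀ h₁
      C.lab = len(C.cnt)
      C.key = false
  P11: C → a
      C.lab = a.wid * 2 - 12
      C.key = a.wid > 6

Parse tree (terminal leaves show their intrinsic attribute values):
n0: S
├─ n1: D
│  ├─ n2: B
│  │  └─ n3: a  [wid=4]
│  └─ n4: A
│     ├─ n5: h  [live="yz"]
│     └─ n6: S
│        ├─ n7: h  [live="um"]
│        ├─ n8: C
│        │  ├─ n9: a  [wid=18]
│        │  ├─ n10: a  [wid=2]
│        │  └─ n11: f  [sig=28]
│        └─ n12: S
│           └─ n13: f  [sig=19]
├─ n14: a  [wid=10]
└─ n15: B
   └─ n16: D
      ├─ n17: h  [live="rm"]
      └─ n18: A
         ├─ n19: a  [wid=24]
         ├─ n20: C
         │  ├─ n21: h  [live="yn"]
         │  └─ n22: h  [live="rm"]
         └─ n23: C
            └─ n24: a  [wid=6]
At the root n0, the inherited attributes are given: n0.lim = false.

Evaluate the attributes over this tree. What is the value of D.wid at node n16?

1. n0.lim = false  [given at root]
2. n1.cnt = "nn"  ["nn"]
3. n2.hot = 19  [len(D.cnt) + 17]
4. n3.wid = 4  [terminal]
5. n2.live = true  [true]
6. n2.pre = 22  [B.hot * -2 + 60]
7. n2.lab = true  [B.hot > 18]
8. n4.pre = true  [true]
9. n5.live = "yz"  [terminal]
10. n6.lim = true  [true]
11. n7.live = "um"  [terminal]
12. n8.cnt = "um"  [if S₀.lim then h.live else "m"]
13. n9.wid = 18  [terminal]
14. n10.wid = 2  [terminal]
15. n11.sig = 28  [terminal]
16. n8.lab = 29  [a₁.wid + 27]
17. n8.key = false  [a₀.wid > 18]
18. n12.lim = false  [C.lab > 29]
19. n13.sig = 19  [terminal]
20. n12.depth = true  [not S.lim]
21. n12.key = 19  [f.sig]
22. n6.depth = false  [C.key == true]
23. n6.key = 19  [C.lab * -1 + 48]
24. n4.depth = 6  [6]
25. n4.acc = 1  [len(h.live) - 1]
26. n4.sig = false  [false]
27. n1.key = "ynn"  ["y" ++ D.cnt]
28. n1.depth = -8  [A.acc * -1 - 7]
29. n1.wid = 26  [B.pre + A.acc + 3]
30. n14.wid = 10  [terminal]
31. n15.hot = 11  [a.wid + D.wid - 25]
32. n16.cnt = "uu"  ["uu"]
33. n17.live = "rm"  [terminal]
34. n18.pre = false  [false]
35. n19.wid = 24  [terminal]
36. n20.cnt = "nn"  ["nn"]
37. n21.live = "yn"  [terminal]
38. n22.live = "rm"  [terminal]
39. n20.lab = 2  [len(C.cnt)]
40. n20.key = false  [false]
41. n23.cnt = "py"  ["py"]
42. n24.wid = 6  [terminal]
43. n23.lab = 0  [a.wid * 2 - 12]
44. n23.key = false  [a.wid > 6]
45. n18.depth = -6  [C₁.lab - 6]
46. n18.acc = 11  [a.wid + C₁.lab - 13]
47. n18.sig = true  [C₀.key == false]
48. n16.key = "uu"  [if A.sig then D.cnt else "q"]
49. n16.depth = -7  [A.acc * -1 + 4]
50. n16.wid = -1  [A.acc - 12]
51. n15.live = true  [D.depth > -8]
52. n15.pre = 4  [4]
53. n15.lab = false  [D.depth == B.hot]
54. n0.depth = false  [B.lab == true]
55. n0.key = 15  [a.wid + 5]

-1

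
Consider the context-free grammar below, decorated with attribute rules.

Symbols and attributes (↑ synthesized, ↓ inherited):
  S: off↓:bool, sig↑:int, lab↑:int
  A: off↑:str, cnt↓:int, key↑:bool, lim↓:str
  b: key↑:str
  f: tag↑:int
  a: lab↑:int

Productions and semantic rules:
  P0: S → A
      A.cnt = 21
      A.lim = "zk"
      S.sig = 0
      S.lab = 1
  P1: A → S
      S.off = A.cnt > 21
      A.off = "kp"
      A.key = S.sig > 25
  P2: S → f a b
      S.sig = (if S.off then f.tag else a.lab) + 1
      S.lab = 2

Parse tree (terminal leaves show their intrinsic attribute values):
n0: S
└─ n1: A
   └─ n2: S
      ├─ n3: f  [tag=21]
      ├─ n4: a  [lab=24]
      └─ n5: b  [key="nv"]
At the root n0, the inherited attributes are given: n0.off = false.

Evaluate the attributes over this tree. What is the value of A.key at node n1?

1. n0.off = false  [given at root]
2. n1.cnt = 21  [21]
3. n1.lim = "zk"  ["zk"]
4. n2.off = false  [A.cnt > 21]
5. n3.tag = 21  [terminal]
6. n4.lab = 24  [terminal]
7. n5.key = "nv"  [terminal]
8. n2.sig = 25  [(if S.off then f.tag else a.lab) + 1]
9. n2.lab = 2  [2]
10. n1.off = "kp"  ["kp"]
11. n1.key = false  [S.sig > 25]
12. n0.sig = 0  [0]
13. n0.lab = 1  [1]

false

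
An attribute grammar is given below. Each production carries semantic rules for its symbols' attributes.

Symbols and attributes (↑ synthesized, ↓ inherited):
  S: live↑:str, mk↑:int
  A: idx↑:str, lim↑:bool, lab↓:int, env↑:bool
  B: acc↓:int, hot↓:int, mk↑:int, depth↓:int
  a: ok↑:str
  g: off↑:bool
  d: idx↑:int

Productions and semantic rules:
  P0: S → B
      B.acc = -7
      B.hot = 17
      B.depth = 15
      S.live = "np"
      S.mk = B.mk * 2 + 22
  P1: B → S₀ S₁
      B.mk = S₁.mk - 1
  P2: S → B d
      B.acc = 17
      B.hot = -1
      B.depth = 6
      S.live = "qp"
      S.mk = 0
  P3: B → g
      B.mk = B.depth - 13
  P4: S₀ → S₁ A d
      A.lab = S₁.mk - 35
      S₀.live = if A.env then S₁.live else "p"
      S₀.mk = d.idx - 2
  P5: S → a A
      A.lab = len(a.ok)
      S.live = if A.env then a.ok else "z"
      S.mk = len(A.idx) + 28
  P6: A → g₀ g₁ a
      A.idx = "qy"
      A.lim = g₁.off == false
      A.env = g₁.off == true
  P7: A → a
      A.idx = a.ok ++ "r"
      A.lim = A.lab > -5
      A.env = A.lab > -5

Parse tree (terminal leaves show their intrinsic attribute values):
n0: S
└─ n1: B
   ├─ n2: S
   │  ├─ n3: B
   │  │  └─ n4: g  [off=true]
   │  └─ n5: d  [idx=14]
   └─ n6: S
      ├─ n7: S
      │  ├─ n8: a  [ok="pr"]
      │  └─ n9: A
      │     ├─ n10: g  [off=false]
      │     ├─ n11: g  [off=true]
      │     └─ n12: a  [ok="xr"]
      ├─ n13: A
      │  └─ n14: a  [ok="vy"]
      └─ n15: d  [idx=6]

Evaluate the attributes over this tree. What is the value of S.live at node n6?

1. n1.acc = -7  [-7]
2. n1.hot = 17  [17]
3. n1.depth = 15  [15]
4. n3.acc = 17  [17]
5. n3.hot = -1  [-1]
6. n3.depth = 6  [6]
7. n4.off = true  [terminal]
8. n3.mk = -7  [B.depth - 13]
9. n5.idx = 14  [terminal]
10. n2.live = "qp"  ["qp"]
11. n2.mk = 0  [0]
12. n8.ok = "pr"  [terminal]
13. n9.lab = 2  [len(a.ok)]
14. n10.off = false  [terminal]
15. n11.off = true  [terminal]
16. n12.ok = "xr"  [terminal]
17. n9.idx = "qy"  ["qy"]
18. n9.lim = false  [g₁.off == false]
19. n9.env = true  [g₁.off == true]
20. n7.live = "pr"  [if A.env then a.ok else "z"]
21. n7.mk = 30  [len(A.idx) + 28]
22. n13.lab = -5  [S₁.mk - 35]
23. n14.ok = "vy"  [terminal]
24. n13.idx = "vyr"  [a.ok ++ "r"]
25. n13.lim = false  [A.lab > -5]
26. n13.env = false  [A.lab > -5]
27. n15.idx = 6  [terminal]
28. n6.live = "p"  [if A.env then S₁.live else "p"]
29. n6.mk = 4  [d.idx - 2]
30. n1.mk = 3  [S₁.mk - 1]
31. n0.live = "np"  ["np"]
32. n0.mk = 28  [B.mk * 2 + 22]

"p"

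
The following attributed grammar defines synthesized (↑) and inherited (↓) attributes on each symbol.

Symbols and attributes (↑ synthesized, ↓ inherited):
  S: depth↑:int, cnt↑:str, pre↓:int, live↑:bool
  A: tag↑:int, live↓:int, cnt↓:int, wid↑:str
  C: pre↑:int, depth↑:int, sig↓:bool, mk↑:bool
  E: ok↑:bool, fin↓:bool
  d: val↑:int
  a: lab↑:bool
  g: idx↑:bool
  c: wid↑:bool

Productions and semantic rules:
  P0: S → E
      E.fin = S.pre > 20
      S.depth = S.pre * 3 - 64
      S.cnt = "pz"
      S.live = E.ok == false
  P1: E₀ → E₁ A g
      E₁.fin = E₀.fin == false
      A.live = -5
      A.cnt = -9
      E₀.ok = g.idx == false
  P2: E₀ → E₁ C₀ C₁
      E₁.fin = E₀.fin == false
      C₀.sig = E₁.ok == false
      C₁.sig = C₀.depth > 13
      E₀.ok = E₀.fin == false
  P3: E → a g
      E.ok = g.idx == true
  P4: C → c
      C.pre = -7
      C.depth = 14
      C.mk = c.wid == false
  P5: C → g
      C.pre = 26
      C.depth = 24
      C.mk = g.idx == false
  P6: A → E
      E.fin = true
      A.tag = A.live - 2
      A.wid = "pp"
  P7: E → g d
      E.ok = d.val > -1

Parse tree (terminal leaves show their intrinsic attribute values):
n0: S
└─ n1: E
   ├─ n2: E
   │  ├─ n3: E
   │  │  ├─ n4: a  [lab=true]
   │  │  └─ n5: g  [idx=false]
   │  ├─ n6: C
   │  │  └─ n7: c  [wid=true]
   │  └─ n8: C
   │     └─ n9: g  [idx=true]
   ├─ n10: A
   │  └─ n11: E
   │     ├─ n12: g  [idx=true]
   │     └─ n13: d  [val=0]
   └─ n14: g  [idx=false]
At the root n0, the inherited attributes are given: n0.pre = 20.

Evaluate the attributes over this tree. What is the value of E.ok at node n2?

false

1. n0.pre = 20  [given at root]
2. n1.fin = false  [S.pre > 20]
3. n2.fin = true  [E₀.fin == false]
4. n3.fin = false  [E₀.fin == false]
5. n4.lab = true  [terminal]
6. n5.idx = false  [terminal]
7. n3.ok = false  [g.idx == true]
8. n6.sig = true  [E₁.ok == false]
9. n7.wid = true  [terminal]
10. n6.pre = -7  [-7]
11. n6.depth = 14  [14]
12. n6.mk = false  [c.wid == false]
13. n8.sig = true  [C₀.depth > 13]
14. n9.idx = true  [terminal]
15. n8.pre = 26  [26]
16. n8.depth = 24  [24]
17. n8.mk = false  [g.idx == false]
18. n2.ok = false  [E₀.fin == false]
19. n10.live = -5  [-5]
20. n10.cnt = -9  [-9]
21. n11.fin = true  [true]
22. n12.idx = true  [terminal]
23. n13.val = 0  [terminal]
24. n11.ok = true  [d.val > -1]
25. n10.tag = -7  [A.live - 2]
26. n10.wid = "pp"  ["pp"]
27. n14.idx = false  [terminal]
28. n1.ok = true  [g.idx == false]
29. n0.depth = -4  [S.pre * 3 - 64]
30. n0.cnt = "pz"  ["pz"]
31. n0.live = false  [E.ok == false]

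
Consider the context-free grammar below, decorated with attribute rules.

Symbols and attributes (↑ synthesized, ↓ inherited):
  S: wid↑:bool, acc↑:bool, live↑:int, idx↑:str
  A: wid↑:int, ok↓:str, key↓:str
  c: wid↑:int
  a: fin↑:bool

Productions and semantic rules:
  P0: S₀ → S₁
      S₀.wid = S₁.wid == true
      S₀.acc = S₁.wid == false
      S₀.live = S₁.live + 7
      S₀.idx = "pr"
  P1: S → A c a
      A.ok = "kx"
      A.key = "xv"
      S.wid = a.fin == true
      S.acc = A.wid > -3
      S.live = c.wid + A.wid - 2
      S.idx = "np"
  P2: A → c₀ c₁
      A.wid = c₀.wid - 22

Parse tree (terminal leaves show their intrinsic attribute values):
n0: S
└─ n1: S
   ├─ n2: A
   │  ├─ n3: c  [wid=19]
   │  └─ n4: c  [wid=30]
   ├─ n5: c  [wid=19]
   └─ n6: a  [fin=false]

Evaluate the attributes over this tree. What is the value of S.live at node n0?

1. n2.ok = "kx"  ["kx"]
2. n2.key = "xv"  ["xv"]
3. n3.wid = 19  [terminal]
4. n4.wid = 30  [terminal]
5. n2.wid = -3  [c₀.wid - 22]
6. n5.wid = 19  [terminal]
7. n6.fin = false  [terminal]
8. n1.wid = false  [a.fin == true]
9. n1.acc = false  [A.wid > -3]
10. n1.live = 14  [c.wid + A.wid - 2]
11. n1.idx = "np"  ["np"]
12. n0.wid = false  [S₁.wid == true]
13. n0.acc = true  [S₁.wid == false]
14. n0.live = 21  [S₁.live + 7]
15. n0.idx = "pr"  ["pr"]

21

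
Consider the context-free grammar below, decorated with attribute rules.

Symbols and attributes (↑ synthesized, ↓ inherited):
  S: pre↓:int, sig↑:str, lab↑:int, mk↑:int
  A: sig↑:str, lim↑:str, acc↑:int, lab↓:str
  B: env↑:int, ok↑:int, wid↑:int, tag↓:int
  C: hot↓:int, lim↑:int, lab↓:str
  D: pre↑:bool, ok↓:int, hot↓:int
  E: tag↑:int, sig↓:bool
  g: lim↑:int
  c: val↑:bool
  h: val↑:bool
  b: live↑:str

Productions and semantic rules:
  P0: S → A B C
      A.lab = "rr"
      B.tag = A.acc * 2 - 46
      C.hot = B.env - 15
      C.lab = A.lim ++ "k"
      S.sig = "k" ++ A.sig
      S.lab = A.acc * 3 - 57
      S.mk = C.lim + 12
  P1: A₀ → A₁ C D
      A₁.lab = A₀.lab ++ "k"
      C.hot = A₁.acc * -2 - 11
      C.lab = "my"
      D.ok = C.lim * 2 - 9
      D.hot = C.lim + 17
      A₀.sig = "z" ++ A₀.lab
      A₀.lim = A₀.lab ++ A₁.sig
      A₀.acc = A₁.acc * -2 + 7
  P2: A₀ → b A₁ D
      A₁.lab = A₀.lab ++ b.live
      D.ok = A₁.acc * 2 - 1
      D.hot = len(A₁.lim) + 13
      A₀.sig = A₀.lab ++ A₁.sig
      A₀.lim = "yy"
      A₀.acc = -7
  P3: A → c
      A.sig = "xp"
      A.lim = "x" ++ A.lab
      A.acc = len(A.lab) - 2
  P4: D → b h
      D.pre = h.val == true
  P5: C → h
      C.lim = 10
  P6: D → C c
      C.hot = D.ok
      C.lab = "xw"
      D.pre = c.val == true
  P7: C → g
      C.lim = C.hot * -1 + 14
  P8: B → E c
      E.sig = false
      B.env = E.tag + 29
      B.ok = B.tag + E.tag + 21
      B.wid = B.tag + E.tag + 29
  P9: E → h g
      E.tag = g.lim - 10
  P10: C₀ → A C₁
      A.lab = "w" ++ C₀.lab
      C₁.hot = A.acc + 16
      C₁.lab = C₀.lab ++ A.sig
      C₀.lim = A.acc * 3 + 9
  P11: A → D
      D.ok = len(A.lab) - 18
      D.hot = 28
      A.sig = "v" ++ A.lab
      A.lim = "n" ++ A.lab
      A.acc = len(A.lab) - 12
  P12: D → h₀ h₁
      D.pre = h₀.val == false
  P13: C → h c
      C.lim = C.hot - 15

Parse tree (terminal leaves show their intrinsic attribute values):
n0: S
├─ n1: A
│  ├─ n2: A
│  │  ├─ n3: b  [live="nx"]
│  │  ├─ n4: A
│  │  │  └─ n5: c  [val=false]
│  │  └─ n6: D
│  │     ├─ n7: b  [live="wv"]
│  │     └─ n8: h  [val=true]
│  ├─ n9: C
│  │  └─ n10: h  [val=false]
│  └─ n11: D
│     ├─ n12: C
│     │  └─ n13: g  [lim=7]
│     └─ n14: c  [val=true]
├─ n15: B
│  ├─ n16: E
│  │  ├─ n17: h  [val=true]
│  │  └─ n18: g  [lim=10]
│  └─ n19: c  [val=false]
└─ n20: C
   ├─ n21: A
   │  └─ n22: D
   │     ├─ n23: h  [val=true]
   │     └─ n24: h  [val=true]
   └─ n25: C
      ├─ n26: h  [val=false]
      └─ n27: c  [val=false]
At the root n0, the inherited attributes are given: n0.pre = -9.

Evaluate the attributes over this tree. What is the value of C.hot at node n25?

1. n0.pre = -9  [given at root]
2. n1.lab = "rr"  ["rr"]
3. n2.lab = "rrk"  [A₀.lab ++ "k"]
4. n3.live = "nx"  [terminal]
5. n4.lab = "rrknx"  [A₀.lab ++ b.live]
6. n5.val = false  [terminal]
7. n4.sig = "xp"  ["xp"]
8. n4.lim = "xrrknx"  ["x" ++ A.lab]
9. n4.acc = 3  [len(A.lab) - 2]
10. n6.ok = 5  [A₁.acc * 2 - 1]
11. n6.hot = 19  [len(A₁.lim) + 13]
12. n7.live = "wv"  [terminal]
13. n8.val = true  [terminal]
14. n6.pre = true  [h.val == true]
15. n2.sig = "rrkxp"  [A₀.lab ++ A₁.sig]
16. n2.lim = "yy"  ["yy"]
17. n2.acc = -7  [-7]
18. n9.hot = 3  [A₁.acc * -2 - 11]
19. n9.lab = "my"  ["my"]
20. n10.val = false  [terminal]
21. n9.lim = 10  [10]
22. n11.ok = 11  [C.lim * 2 - 9]
23. n11.hot = 27  [C.lim + 17]
24. n12.hot = 11  [D.ok]
25. n12.lab = "xw"  ["xw"]
26. n13.lim = 7  [terminal]
27. n12.lim = 3  [C.hot * -1 + 14]
28. n14.val = true  [terminal]
29. n11.pre = true  [c.val == true]
30. n1.sig = "zrr"  ["z" ++ A₀.lab]
31. n1.lim = "rrrrkxp"  [A₀.lab ++ A₁.sig]
32. n1.acc = 21  [A₁.acc * -2 + 7]
33. n15.tag = -4  [A.acc * 2 - 46]
34. n16.sig = false  [false]
35. n17.val = true  [terminal]
36. n18.lim = 10  [terminal]
37. n16.tag = 0  [g.lim - 10]
38. n19.val = false  [terminal]
39. n15.env = 29  [E.tag + 29]
40. n15.ok = 17  [B.tag + E.tag + 21]
41. n15.wid = 25  [B.tag + E.tag + 29]
42. n20.hot = 14  [B.env - 15]
43. n20.lab = "rrrrkxpk"  [A.lim ++ "k"]
44. n21.lab = "wrrrrkxpk"  ["w" ++ C₀.lab]
45. n22.ok = -9  [len(A.lab) - 18]
46. n22.hot = 28  [28]
47. n23.val = true  [terminal]
48. n24.val = true  [terminal]
49. n22.pre = false  [h₀.val == false]
50. n21.sig = "vwrrrrkxpk"  ["v" ++ A.lab]
51. n21.lim = "nwrrrrkxpk"  ["n" ++ A.lab]
52. n21.acc = -3  [len(A.lab) - 12]
53. n25.hot = 13  [A.acc + 16]
54. n25.lab = "rrrrkxpkvwrrrrkxpk"  [C₀.lab ++ A.sig]
55. n26.val = false  [terminal]
56. n27.val = false  [terminal]
57. n25.lim = -2  [C.hot - 15]
58. n20.lim = 0  [A.acc * 3 + 9]
59. n0.sig = "kzrr"  ["k" ++ A.sig]
60. n0.lab = 6  [A.acc * 3 - 57]
61. n0.mk = 12  [C.lim + 12]

13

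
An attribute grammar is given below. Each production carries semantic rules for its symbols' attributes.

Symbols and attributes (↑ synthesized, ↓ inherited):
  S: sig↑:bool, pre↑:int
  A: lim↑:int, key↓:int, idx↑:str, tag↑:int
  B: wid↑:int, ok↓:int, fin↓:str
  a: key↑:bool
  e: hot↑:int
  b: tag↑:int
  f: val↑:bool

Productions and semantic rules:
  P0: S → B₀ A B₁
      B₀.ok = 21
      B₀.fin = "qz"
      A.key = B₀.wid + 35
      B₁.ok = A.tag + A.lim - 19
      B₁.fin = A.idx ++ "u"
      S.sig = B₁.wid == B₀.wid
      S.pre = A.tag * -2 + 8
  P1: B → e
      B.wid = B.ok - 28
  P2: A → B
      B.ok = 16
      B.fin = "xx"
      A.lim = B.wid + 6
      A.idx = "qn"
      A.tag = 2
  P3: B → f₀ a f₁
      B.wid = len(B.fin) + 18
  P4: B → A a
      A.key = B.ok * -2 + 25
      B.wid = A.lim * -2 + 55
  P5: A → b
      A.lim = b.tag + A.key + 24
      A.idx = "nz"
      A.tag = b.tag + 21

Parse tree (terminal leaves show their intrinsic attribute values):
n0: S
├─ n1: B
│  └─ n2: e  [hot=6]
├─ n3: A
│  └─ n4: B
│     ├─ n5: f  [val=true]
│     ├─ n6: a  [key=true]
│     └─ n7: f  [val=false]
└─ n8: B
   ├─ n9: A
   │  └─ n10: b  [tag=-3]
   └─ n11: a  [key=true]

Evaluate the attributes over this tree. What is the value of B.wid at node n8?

1. n1.ok = 21  [21]
2. n1.fin = "qz"  ["qz"]
3. n2.hot = 6  [terminal]
4. n1.wid = -7  [B.ok - 28]
5. n3.key = 28  [B₀.wid + 35]
6. n4.ok = 16  [16]
7. n4.fin = "xx"  ["xx"]
8. n5.val = true  [terminal]
9. n6.key = true  [terminal]
10. n7.val = false  [terminal]
11. n4.wid = 20  [len(B.fin) + 18]
12. n3.lim = 26  [B.wid + 6]
13. n3.idx = "qn"  ["qn"]
14. n3.tag = 2  [2]
15. n8.ok = 9  [A.tag + A.lim - 19]
16. n8.fin = "qnu"  [A.idx ++ "u"]
17. n9.key = 7  [B.ok * -2 + 25]
18. n10.tag = -3  [terminal]
19. n9.lim = 28  [b.tag + A.key + 24]
20. n9.idx = "nz"  ["nz"]
21. n9.tag = 18  [b.tag + 21]
22. n11.key = true  [terminal]
23. n8.wid = -1  [A.lim * -2 + 55]
24. n0.sig = false  [B₁.wid == B₀.wid]
25. n0.pre = 4  [A.tag * -2 + 8]

-1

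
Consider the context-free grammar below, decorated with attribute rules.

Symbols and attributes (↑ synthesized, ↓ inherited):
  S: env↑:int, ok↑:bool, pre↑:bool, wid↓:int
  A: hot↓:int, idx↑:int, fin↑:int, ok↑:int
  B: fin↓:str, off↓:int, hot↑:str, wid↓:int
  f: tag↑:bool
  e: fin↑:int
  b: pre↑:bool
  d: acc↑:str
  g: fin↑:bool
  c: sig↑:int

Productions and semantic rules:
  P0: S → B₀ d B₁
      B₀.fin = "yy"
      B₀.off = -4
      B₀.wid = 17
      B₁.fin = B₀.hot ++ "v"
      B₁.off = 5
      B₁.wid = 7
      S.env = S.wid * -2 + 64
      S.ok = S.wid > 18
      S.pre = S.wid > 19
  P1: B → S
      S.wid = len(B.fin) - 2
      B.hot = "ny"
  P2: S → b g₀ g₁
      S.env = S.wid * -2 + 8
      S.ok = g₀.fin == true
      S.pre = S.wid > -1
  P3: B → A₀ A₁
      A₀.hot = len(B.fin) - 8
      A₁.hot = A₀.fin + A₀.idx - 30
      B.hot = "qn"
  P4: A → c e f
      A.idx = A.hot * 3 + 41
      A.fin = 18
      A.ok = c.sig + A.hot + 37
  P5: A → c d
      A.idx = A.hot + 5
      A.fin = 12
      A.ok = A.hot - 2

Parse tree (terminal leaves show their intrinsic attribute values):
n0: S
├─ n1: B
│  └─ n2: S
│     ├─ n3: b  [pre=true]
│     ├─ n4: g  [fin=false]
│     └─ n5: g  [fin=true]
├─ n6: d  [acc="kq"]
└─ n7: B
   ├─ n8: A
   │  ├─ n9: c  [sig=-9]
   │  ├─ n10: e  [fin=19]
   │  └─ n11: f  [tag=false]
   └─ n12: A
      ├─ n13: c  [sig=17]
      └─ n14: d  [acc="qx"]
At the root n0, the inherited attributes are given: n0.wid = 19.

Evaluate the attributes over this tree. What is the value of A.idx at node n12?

1. n0.wid = 19  [given at root]
2. n1.fin = "yy"  ["yy"]
3. n1.off = -4  [-4]
4. n1.wid = 17  [17]
5. n2.wid = 0  [len(B.fin) - 2]
6. n3.pre = true  [terminal]
7. n4.fin = false  [terminal]
8. n5.fin = true  [terminal]
9. n2.env = 8  [S.wid * -2 + 8]
10. n2.ok = false  [g₀.fin == true]
11. n2.pre = true  [S.wid > -1]
12. n1.hot = "ny"  ["ny"]
13. n6.acc = "kq"  [terminal]
14. n7.fin = "nyv"  [B₀.hot ++ "v"]
15. n7.off = 5  [5]
16. n7.wid = 7  [7]
17. n8.hot = -5  [len(B.fin) - 8]
18. n9.sig = -9  [terminal]
19. n10.fin = 19  [terminal]
20. n11.tag = false  [terminal]
21. n8.idx = 26  [A.hot * 3 + 41]
22. n8.fin = 18  [18]
23. n8.ok = 23  [c.sig + A.hot + 37]
24. n12.hot = 14  [A₀.fin + A₀.idx - 30]
25. n13.sig = 17  [terminal]
26. n14.acc = "qx"  [terminal]
27. n12.idx = 19  [A.hot + 5]
28. n12.fin = 12  [12]
29. n12.ok = 12  [A.hot - 2]
30. n7.hot = "qn"  ["qn"]
31. n0.env = 26  [S.wid * -2 + 64]
32. n0.ok = true  [S.wid > 18]
33. n0.pre = false  [S.wid > 19]

19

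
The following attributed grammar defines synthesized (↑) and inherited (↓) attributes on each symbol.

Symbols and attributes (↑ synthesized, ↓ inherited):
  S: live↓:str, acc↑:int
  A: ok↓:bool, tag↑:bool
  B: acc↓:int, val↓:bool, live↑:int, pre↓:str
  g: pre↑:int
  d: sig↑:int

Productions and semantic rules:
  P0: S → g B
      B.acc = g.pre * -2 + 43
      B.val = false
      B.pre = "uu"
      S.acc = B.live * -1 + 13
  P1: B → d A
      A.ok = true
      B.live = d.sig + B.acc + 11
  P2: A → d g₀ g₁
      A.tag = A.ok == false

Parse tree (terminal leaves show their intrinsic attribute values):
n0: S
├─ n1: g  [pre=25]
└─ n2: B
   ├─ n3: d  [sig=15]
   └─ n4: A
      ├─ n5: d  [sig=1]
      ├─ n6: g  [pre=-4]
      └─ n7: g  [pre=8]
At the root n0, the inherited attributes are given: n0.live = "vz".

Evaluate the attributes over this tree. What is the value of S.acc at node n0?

1. n0.live = "vz"  [given at root]
2. n1.pre = 25  [terminal]
3. n2.acc = -7  [g.pre * -2 + 43]
4. n2.val = false  [false]
5. n2.pre = "uu"  ["uu"]
6. n3.sig = 15  [terminal]
7. n4.ok = true  [true]
8. n5.sig = 1  [terminal]
9. n6.pre = -4  [terminal]
10. n7.pre = 8  [terminal]
11. n4.tag = false  [A.ok == false]
12. n2.live = 19  [d.sig + B.acc + 11]
13. n0.acc = -6  [B.live * -1 + 13]

-6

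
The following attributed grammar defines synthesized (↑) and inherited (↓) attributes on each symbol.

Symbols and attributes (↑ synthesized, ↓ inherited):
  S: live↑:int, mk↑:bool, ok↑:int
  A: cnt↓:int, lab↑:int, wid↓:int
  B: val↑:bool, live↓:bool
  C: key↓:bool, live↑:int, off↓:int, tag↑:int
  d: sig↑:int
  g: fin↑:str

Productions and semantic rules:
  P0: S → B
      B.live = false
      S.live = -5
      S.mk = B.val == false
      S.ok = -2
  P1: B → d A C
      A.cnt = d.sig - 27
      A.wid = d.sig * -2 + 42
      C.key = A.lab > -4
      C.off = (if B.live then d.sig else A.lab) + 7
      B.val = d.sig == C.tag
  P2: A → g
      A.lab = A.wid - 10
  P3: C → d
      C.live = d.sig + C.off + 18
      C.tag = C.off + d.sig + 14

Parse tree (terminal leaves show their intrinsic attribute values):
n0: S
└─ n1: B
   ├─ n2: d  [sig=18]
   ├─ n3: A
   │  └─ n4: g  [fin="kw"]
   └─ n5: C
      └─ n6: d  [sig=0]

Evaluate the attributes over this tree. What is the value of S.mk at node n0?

1. n1.live = false  [false]
2. n2.sig = 18  [terminal]
3. n3.cnt = -9  [d.sig - 27]
4. n3.wid = 6  [d.sig * -2 + 42]
5. n4.fin = "kw"  [terminal]
6. n3.lab = -4  [A.wid - 10]
7. n5.key = false  [A.lab > -4]
8. n5.off = 3  [(if B.live then d.sig else A.lab) + 7]
9. n6.sig = 0  [terminal]
10. n5.live = 21  [d.sig + C.off + 18]
11. n5.tag = 17  [C.off + d.sig + 14]
12. n1.val = false  [d.sig == C.tag]
13. n0.live = -5  [-5]
14. n0.mk = true  [B.val == false]
15. n0.ok = -2  [-2]

true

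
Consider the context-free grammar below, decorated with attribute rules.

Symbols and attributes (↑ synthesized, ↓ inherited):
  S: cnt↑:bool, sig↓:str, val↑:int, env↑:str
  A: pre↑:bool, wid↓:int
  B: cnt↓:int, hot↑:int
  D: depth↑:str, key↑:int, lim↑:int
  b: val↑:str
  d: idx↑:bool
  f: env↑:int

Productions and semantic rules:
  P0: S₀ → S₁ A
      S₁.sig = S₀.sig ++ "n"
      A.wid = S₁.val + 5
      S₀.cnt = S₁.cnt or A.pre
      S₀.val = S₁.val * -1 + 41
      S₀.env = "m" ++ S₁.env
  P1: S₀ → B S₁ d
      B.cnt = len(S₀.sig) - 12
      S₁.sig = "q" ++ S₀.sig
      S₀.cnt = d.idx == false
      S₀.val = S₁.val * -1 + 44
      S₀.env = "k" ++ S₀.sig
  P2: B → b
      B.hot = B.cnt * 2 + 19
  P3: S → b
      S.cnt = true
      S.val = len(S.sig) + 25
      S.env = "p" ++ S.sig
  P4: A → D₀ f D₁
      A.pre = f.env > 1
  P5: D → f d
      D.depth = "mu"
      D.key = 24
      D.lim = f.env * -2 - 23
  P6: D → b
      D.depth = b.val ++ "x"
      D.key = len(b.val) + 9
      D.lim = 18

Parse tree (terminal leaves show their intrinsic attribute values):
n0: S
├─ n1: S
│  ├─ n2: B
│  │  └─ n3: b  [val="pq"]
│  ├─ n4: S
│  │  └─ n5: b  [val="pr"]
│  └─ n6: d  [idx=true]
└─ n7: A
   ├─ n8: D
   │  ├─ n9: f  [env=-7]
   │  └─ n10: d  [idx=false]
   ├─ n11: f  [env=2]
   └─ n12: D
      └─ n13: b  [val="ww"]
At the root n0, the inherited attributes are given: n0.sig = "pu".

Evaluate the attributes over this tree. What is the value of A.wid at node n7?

20

1. n0.sig = "pu"  [given at root]
2. n1.sig = "pun"  [S₀.sig ++ "n"]
3. n2.cnt = -9  [len(S₀.sig) - 12]
4. n3.val = "pq"  [terminal]
5. n2.hot = 1  [B.cnt * 2 + 19]
6. n4.sig = "qpun"  ["q" ++ S₀.sig]
7. n5.val = "pr"  [terminal]
8. n4.cnt = true  [true]
9. n4.val = 29  [len(S.sig) + 25]
10. n4.env = "pqpun"  ["p" ++ S.sig]
11. n6.idx = true  [terminal]
12. n1.cnt = false  [d.idx == false]
13. n1.val = 15  [S₁.val * -1 + 44]
14. n1.env = "kpun"  ["k" ++ S₀.sig]
15. n7.wid = 20  [S₁.val + 5]
16. n9.env = -7  [terminal]
17. n10.idx = false  [terminal]
18. n8.depth = "mu"  ["mu"]
19. n8.key = 24  [24]
20. n8.lim = -9  [f.env * -2 - 23]
21. n11.env = 2  [terminal]
22. n13.val = "ww"  [terminal]
23. n12.depth = "wwx"  [b.val ++ "x"]
24. n12.key = 11  [len(b.val) + 9]
25. n12.lim = 18  [18]
26. n7.pre = true  [f.env > 1]
27. n0.cnt = true  [S₁.cnt or A.pre]
28. n0.val = 26  [S₁.val * -1 + 41]
29. n0.env = "mkpun"  ["m" ++ S₁.env]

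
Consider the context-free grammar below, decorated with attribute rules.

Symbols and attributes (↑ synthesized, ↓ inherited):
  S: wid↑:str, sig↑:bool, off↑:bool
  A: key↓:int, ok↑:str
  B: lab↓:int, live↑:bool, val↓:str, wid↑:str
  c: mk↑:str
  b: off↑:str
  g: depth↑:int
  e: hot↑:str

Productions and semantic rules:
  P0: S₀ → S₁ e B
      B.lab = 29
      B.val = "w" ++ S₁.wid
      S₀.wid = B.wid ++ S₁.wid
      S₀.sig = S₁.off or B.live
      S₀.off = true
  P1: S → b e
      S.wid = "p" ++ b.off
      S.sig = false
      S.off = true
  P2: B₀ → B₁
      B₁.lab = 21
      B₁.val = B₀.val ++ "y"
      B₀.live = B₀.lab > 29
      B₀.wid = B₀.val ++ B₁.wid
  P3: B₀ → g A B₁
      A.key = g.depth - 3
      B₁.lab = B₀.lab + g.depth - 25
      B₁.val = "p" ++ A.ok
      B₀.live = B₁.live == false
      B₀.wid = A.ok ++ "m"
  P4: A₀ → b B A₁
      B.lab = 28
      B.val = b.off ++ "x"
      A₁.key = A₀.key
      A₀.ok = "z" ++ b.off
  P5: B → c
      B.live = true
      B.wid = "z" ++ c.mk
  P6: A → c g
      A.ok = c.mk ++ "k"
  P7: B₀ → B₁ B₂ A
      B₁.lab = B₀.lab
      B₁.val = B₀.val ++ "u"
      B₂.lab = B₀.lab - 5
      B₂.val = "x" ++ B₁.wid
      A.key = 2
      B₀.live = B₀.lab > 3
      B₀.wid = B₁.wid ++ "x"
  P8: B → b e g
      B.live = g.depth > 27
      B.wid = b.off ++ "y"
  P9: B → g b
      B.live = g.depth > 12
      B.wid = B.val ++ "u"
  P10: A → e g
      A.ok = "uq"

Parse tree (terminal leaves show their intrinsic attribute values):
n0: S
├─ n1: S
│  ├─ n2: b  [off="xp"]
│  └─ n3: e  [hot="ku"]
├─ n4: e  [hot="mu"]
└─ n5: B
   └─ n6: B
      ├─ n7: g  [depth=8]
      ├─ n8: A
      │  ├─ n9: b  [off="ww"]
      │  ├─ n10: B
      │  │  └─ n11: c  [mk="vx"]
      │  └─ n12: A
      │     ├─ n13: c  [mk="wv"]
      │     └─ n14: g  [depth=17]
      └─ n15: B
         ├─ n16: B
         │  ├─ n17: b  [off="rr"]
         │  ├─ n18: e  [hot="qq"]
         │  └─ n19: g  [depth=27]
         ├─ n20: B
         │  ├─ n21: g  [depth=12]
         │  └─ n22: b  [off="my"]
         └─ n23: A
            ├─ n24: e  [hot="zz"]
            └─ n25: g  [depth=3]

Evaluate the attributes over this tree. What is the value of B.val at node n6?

1. n2.off = "xp"  [terminal]
2. n3.hot = "ku"  [terminal]
3. n1.wid = "pxp"  ["p" ++ b.off]
4. n1.sig = false  [false]
5. n1.off = true  [true]
6. n4.hot = "mu"  [terminal]
7. n5.lab = 29  [29]
8. n5.val = "wpxp"  ["w" ++ S₁.wid]
9. n6.lab = 21  [21]
10. n6.val = "wpxpy"  [B₀.val ++ "y"]
11. n7.depth = 8  [terminal]
12. n8.key = 5  [g.depth - 3]
13. n9.off = "ww"  [terminal]
14. n10.lab = 28  [28]
15. n10.val = "wwx"  [b.off ++ "x"]
16. n11.mk = "vx"  [terminal]
17. n10.live = true  [true]
18. n10.wid = "zvx"  ["z" ++ c.mk]
19. n12.key = 5  [A₀.key]
20. n13.mk = "wv"  [terminal]
21. n14.depth = 17  [terminal]
22. n12.ok = "wvk"  [c.mk ++ "k"]
23. n8.ok = "zww"  ["z" ++ b.off]
24. n15.lab = 4  [B₀.lab + g.depth - 25]
25. n15.val = "pzww"  ["p" ++ A.ok]
26. n16.lab = 4  [B₀.lab]
27. n16.val = "pzwwu"  [B₀.val ++ "u"]
28. n17.off = "rr"  [terminal]
29. n18.hot = "qq"  [terminal]
30. n19.depth = 27  [terminal]
31. n16.live = false  [g.depth > 27]
32. n16.wid = "rry"  [b.off ++ "y"]
33. n20.lab = -1  [B₀.lab - 5]
34. n20.val = "xrry"  ["x" ++ B₁.wid]
35. n21.depth = 12  [terminal]
36. n22.off = "my"  [terminal]
37. n20.live = false  [g.depth > 12]
38. n20.wid = "xrryu"  [B.val ++ "u"]
39. n23.key = 2  [2]
40. n24.hot = "zz"  [terminal]
41. n25.depth = 3  [terminal]
42. n23.ok = "uq"  ["uq"]
43. n15.live = true  [B₀.lab > 3]
44. n15.wid = "rryx"  [B₁.wid ++ "x"]
45. n6.live = false  [B₁.live == false]
46. n6.wid = "zwwm"  [A.ok ++ "m"]
47. n5.live = false  [B₀.lab > 29]
48. n5.wid = "wpxpzwwm"  [B₀.val ++ B₁.wid]
49. n0.wid = "wpxpzwwmpxp"  [B.wid ++ S₁.wid]
50. n0.sig = true  [S₁.off or B.live]
51. n0.off = true  [true]

"wpxpy"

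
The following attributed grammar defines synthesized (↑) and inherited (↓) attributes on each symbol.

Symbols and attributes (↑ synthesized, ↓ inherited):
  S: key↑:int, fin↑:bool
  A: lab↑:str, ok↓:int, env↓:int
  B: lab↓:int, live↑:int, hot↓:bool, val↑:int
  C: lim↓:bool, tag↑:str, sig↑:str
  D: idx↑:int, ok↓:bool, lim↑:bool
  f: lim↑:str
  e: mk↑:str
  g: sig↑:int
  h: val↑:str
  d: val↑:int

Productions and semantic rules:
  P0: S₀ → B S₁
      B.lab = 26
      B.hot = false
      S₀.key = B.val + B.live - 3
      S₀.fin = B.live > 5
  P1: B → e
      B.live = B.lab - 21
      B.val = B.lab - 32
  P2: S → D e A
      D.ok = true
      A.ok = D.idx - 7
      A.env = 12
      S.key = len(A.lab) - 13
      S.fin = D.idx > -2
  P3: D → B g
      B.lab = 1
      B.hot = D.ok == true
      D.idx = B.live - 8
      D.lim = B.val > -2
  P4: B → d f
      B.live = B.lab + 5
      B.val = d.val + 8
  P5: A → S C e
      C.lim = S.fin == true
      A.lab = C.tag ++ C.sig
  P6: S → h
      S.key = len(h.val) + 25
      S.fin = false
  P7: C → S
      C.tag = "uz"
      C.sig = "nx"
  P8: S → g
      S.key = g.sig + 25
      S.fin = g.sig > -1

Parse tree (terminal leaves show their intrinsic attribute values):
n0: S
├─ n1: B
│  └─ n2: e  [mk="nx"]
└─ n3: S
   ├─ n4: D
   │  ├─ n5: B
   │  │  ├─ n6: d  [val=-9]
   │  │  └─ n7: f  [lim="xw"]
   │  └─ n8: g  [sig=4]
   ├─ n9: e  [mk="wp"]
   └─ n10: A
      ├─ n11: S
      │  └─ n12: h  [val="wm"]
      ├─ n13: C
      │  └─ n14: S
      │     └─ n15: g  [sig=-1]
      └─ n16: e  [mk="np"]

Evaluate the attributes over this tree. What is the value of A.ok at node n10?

-9

1. n1.lab = 26  [26]
2. n1.hot = false  [false]
3. n2.mk = "nx"  [terminal]
4. n1.live = 5  [B.lab - 21]
5. n1.val = -6  [B.lab - 32]
6. n4.ok = true  [true]
7. n5.lab = 1  [1]
8. n5.hot = true  [D.ok == true]
9. n6.val = -9  [terminal]
10. n7.lim = "xw"  [terminal]
11. n5.live = 6  [B.lab + 5]
12. n5.val = -1  [d.val + 8]
13. n8.sig = 4  [terminal]
14. n4.idx = -2  [B.live - 8]
15. n4.lim = true  [B.val > -2]
16. n9.mk = "wp"  [terminal]
17. n10.ok = -9  [D.idx - 7]
18. n10.env = 12  [12]
19. n12.val = "wm"  [terminal]
20. n11.key = 27  [len(h.val) + 25]
21. n11.fin = false  [false]
22. n13.lim = false  [S.fin == true]
23. n15.sig = -1  [terminal]
24. n14.key = 24  [g.sig + 25]
25. n14.fin = false  [g.sig > -1]
26. n13.tag = "uz"  ["uz"]
27. n13.sig = "nx"  ["nx"]
28. n16.mk = "np"  [terminal]
29. n10.lab = "uznx"  [C.tag ++ C.sig]
30. n3.key = -9  [len(A.lab) - 13]
31. n3.fin = false  [D.idx > -2]
32. n0.key = -4  [B.val + B.live - 3]
33. n0.fin = false  [B.live > 5]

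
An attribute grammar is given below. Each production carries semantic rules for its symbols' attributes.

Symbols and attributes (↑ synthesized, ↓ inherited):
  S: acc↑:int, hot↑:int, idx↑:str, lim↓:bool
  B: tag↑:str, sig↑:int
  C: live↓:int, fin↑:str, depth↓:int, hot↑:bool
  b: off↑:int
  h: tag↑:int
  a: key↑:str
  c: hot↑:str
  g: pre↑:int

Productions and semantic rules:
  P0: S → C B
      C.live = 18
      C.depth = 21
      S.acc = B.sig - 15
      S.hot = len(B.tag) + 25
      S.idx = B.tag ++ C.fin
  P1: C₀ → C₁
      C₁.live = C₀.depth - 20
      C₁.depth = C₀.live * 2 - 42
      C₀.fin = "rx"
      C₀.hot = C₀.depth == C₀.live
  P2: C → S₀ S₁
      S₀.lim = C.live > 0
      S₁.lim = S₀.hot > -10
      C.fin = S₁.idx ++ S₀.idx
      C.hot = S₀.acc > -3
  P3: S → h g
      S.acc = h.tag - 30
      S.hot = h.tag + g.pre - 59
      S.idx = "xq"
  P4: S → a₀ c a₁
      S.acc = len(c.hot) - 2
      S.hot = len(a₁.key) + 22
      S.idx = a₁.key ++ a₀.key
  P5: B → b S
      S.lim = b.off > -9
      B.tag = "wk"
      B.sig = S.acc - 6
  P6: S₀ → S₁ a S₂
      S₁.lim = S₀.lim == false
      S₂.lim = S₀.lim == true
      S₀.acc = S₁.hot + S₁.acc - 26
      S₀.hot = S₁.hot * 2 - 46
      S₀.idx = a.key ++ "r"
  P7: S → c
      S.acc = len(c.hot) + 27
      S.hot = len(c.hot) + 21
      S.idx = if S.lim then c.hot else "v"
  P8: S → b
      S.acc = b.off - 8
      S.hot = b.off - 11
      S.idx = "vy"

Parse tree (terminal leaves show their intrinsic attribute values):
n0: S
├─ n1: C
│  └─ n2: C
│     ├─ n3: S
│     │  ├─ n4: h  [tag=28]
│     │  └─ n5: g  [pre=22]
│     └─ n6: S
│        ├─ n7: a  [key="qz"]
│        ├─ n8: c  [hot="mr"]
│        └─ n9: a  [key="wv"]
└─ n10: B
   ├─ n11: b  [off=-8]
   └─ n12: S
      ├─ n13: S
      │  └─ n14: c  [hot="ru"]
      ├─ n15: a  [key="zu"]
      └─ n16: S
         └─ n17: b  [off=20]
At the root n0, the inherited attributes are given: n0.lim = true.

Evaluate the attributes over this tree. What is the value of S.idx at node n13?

"v"

1. n0.lim = true  [given at root]
2. n1.live = 18  [18]
3. n1.depth = 21  [21]
4. n2.live = 1  [C₀.depth - 20]
5. n2.depth = -6  [C₀.live * 2 - 42]
6. n3.lim = true  [C.live > 0]
7. n4.tag = 28  [terminal]
8. n5.pre = 22  [terminal]
9. n3.acc = -2  [h.tag - 30]
10. n3.hot = -9  [h.tag + g.pre - 59]
11. n3.idx = "xq"  ["xq"]
12. n6.lim = true  [S₀.hot > -10]
13. n7.key = "qz"  [terminal]
14. n8.hot = "mr"  [terminal]
15. n9.key = "wv"  [terminal]
16. n6.acc = 0  [len(c.hot) - 2]
17. n6.hot = 24  [len(a₁.key) + 22]
18. n6.idx = "wvqz"  [a₁.key ++ a₀.key]
19. n2.fin = "wvqzxq"  [S₁.idx ++ S₀.idx]
20. n2.hot = true  [S₀.acc > -3]
21. n1.fin = "rx"  ["rx"]
22. n1.hot = false  [C₀.depth == C₀.live]
23. n11.off = -8  [terminal]
24. n12.lim = true  [b.off > -9]
25. n13.lim = false  [S₀.lim == false]
26. n14.hot = "ru"  [terminal]
27. n13.acc = 29  [len(c.hot) + 27]
28. n13.hot = 23  [len(c.hot) + 21]
29. n13.idx = "v"  [if S.lim then c.hot else "v"]
30. n15.key = "zu"  [terminal]
31. n16.lim = true  [S₀.lim == true]
32. n17.off = 20  [terminal]
33. n16.acc = 12  [b.off - 8]
34. n16.hot = 9  [b.off - 11]
35. n16.idx = "vy"  ["vy"]
36. n12.acc = 26  [S₁.hot + S₁.acc - 26]
37. n12.hot = 0  [S₁.hot * 2 - 46]
38. n12.idx = "zur"  [a.key ++ "r"]
39. n10.tag = "wk"  ["wk"]
40. n10.sig = 20  [S.acc - 6]
41. n0.acc = 5  [B.sig - 15]
42. n0.hot = 27  [len(B.tag) + 25]
43. n0.idx = "wkrx"  [B.tag ++ C.fin]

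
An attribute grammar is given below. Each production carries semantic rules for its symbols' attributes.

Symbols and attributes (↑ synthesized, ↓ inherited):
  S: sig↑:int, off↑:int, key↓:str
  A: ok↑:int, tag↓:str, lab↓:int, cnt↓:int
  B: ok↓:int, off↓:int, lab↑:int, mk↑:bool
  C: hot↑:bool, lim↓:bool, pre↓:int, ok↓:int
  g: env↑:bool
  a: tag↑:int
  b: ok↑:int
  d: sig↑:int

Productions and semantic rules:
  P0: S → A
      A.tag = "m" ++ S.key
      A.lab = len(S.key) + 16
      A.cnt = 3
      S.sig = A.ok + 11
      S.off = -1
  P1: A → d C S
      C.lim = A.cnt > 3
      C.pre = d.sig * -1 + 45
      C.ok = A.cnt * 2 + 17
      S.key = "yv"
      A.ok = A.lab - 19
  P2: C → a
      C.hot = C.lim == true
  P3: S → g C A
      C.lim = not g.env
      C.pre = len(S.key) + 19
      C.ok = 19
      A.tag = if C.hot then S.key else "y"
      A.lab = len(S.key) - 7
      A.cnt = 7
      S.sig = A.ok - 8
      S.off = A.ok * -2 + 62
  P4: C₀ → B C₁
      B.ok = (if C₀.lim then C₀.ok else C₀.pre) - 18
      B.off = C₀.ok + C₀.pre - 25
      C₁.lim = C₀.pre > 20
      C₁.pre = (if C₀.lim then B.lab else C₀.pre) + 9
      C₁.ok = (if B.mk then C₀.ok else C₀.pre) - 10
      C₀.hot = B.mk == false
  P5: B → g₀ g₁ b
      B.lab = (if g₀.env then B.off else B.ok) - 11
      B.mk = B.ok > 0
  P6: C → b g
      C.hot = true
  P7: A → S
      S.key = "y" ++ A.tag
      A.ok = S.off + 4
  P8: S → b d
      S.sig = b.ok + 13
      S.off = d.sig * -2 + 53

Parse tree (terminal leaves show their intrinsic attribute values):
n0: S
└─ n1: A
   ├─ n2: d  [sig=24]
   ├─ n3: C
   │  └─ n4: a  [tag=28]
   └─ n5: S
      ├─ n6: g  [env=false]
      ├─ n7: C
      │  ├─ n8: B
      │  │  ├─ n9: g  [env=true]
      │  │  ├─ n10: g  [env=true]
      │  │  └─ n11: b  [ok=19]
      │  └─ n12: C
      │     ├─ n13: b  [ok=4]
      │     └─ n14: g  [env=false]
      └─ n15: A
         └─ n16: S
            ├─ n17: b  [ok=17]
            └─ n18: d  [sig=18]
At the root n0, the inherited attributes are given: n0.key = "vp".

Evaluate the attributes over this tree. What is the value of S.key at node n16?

1. n0.key = "vp"  [given at root]
2. n1.tag = "mvp"  ["m" ++ S.key]
3. n1.lab = 18  [len(S.key) + 16]
4. n1.cnt = 3  [3]
5. n2.sig = 24  [terminal]
6. n3.lim = false  [A.cnt > 3]
7. n3.pre = 21  [d.sig * -1 + 45]
8. n3.ok = 23  [A.cnt * 2 + 17]
9. n4.tag = 28  [terminal]
10. n3.hot = false  [C.lim == true]
11. n5.key = "yv"  ["yv"]
12. n6.env = false  [terminal]
13. n7.lim = true  [not g.env]
14. n7.pre = 21  [len(S.key) + 19]
15. n7.ok = 19  [19]
16. n8.ok = 1  [(if C₀.lim then C₀.ok else C₀.pre) - 18]
17. n8.off = 15  [C₀.ok + C₀.pre - 25]
18. n9.env = true  [terminal]
19. n10.env = true  [terminal]
20. n11.ok = 19  [terminal]
21. n8.lab = 4  [(if g₀.env then B.off else B.ok) - 11]
22. n8.mk = true  [B.ok > 0]
23. n12.lim = true  [C₀.pre > 20]
24. n12.pre = 13  [(if C₀.lim then B.lab else C₀.pre) + 9]
25. n12.ok = 9  [(if B.mk then C₀.ok else C₀.pre) - 10]
26. n13.ok = 4  [terminal]
27. n14.env = false  [terminal]
28. n12.hot = true  [true]
29. n7.hot = false  [B.mk == false]
30. n15.tag = "y"  [if C.hot then S.key else "y"]
31. n15.lab = -5  [len(S.key) - 7]
32. n15.cnt = 7  [7]
33. n16.key = "yy"  ["y" ++ A.tag]
34. n17.ok = 17  [terminal]
35. n18.sig = 18  [terminal]
36. n16.sig = 30  [b.ok + 13]
37. n16.off = 17  [d.sig * -2 + 53]
38. n15.ok = 21  [S.off + 4]
39. n5.sig = 13  [A.ok - 8]
40. n5.off = 20  [A.ok * -2 + 62]
41. n1.ok = -1  [A.lab - 19]
42. n0.sig = 10  [A.ok + 11]
43. n0.off = -1  [-1]

"yy"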